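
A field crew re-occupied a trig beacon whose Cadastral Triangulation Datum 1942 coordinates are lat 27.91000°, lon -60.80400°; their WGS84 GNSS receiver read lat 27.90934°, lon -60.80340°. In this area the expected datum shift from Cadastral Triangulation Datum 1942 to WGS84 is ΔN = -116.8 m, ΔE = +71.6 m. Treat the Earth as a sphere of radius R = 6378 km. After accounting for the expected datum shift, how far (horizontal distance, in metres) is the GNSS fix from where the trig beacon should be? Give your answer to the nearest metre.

45 m

Observed coordinate differences: Δφ = -0.00066°, Δλ = +0.00060°.
Converting to metres (1° lat = 111317 m, cos φ = 0.883684): observed ΔN = -73.5 m, observed ΔE = 59.0 m.
Subtracting the expected shift leaves a residual of -73.5 − (-116.8) = 43.3 m north and 59.0 − (71.6) = -12.6 m east.
Residual distance = √(43.3² + (-12.6)²) = 45.1 m.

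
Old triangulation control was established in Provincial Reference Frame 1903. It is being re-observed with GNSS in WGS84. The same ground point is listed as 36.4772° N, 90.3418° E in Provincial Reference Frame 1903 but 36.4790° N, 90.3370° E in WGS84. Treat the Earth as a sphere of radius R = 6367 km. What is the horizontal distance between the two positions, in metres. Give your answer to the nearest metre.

Δφ = 36.4790° − 36.4772° = +0.0018°; Δλ = 90.3370° − 90.3418° = -0.0048°.
1° along a meridian = πR/180 = 111125 m.
ΔN = Δφ × 111125 = 200.0 m; ΔE = Δλ × 111125 × cos(36.4772°) = -0.0048 × 111125 × 0.804093 = -428.9 m.
Distance = √(ΔE² + ΔN²) = √((-428.9)² + 200.0²) = 473.3 m.

473 m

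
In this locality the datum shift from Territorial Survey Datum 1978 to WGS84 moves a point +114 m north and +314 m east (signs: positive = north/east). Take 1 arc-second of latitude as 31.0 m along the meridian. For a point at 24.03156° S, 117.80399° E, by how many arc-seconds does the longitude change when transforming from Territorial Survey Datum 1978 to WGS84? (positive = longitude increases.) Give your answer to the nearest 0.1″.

At latitude -24.03156°, cos φ = 0.913321.
1″ of longitude at this latitude = 31.00 × cos φ = 28.3130 m, so Δλ = 314.0 / 28.3130 = 11.090″.

Δλ = 11.1″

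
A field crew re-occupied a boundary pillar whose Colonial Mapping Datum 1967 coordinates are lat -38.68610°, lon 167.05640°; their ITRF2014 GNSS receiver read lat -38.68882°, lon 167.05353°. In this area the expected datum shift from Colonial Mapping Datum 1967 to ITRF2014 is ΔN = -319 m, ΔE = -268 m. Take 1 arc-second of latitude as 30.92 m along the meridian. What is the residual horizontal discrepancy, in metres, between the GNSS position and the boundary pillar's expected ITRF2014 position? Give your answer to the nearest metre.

Observed coordinate differences: Δφ = -0.00272°, Δλ = -0.00287°.
Converting to metres (1° lat = 111312 m, cos φ = 0.780582): observed ΔN = -302.8 m, observed ΔE = -249.4 m.
Subtracting the expected shift leaves a residual of -302.8 − (-319) = 16.2 m north and -249.4 − (-268) = 18.6 m east.
Residual distance = √(16.2² + 18.6²) = 24.7 m.

25 m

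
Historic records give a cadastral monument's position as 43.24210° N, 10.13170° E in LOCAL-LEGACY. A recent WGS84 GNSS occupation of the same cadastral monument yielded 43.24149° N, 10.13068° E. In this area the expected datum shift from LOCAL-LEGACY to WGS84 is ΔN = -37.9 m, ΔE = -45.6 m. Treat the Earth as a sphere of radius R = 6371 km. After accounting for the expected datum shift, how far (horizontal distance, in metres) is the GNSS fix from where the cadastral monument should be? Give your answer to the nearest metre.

Observed coordinate differences: Δφ = -0.00061°, Δλ = -0.00102°.
Converting to metres (1° lat = 111195 m, cos φ = 0.728465): observed ΔN = -67.8 m, observed ΔE = -82.6 m.
Subtracting the expected shift leaves a residual of -67.8 − (-37.9) = -29.9 m north and -82.6 − (-45.6) = -37.0 m east.
Residual distance = √((-29.9)² + (-37.0)²) = 47.6 m.

48 m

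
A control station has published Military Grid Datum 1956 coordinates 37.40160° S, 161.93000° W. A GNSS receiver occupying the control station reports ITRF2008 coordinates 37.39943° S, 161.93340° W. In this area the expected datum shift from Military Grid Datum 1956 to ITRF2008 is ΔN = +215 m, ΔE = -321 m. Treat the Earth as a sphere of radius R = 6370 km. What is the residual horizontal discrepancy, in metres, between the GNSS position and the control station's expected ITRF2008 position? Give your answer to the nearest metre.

33 m

Observed coordinate differences: Δφ = +0.00217°, Δλ = -0.00340°.
Converting to metres (1° lat = 111177 m, cos φ = 0.794398): observed ΔN = 241.3 m, observed ΔE = -300.3 m.
Subtracting the expected shift leaves a residual of 241.3 − (215) = 26.3 m north and -300.3 − (-321) = 20.7 m east.
Residual distance = √(26.3² + 20.7²) = 33.4 m.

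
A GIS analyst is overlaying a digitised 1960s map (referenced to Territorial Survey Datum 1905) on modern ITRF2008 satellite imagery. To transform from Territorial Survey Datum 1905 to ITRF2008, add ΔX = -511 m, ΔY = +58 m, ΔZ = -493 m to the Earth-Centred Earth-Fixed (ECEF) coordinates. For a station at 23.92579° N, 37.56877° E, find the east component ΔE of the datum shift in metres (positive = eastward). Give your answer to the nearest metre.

The local east axis at (φ, λ) is (−sin λ, cos λ, 0), so ΔE = −sin(37.56877°)·(-511) + cos(37.56877°)·58 = 357.54 m.

ΔE = 358 m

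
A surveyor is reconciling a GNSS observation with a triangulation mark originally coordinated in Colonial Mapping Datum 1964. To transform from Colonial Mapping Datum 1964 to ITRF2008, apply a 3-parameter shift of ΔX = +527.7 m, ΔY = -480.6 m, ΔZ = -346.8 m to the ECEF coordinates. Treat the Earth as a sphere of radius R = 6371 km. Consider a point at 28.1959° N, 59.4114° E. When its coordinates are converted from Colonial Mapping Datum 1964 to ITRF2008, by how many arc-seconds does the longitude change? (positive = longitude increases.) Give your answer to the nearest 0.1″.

sin φ = 0.472488, cos φ = 0.881337, sin λ = 0.860843, cos λ = 0.508870.
East component: ΔE = −sin λ·ΔX + cos λ·ΔY = −(0.860843)(527.7) + (0.508870)(-480.6) = -698.83 m.
1° of latitude spans πR/180 = 111195 m; at latitude φ, 1° of longitude spans that × cos φ = 98000.2 m, so Δλ = -698.83 / 98000.2 × 3600 = -25.671″.

Δλ = -25.7″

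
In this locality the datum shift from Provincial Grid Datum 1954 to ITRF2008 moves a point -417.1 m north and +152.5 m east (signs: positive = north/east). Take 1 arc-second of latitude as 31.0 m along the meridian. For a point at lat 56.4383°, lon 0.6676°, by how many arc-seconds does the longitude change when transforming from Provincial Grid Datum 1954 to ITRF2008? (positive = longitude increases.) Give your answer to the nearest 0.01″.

At latitude 56.4383°, cos φ = 0.552835.
1″ of longitude at this latitude = 31.00 × cos φ = 17.1379 m, so Δλ = 152.5 / 17.1379 = 8.898″.

Δλ = 8.90″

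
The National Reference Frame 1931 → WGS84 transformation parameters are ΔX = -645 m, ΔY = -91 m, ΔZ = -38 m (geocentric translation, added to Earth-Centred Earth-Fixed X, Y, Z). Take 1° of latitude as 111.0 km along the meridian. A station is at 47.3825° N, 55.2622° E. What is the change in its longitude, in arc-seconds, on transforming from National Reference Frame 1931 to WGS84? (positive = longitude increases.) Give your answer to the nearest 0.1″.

Δλ = 22.9″

sin φ = 0.735890, cos φ = 0.677101, sin λ = 0.821768, cos λ = 0.569822.
East component: ΔE = −sin λ·ΔX + cos λ·ΔY = −(0.821768)(-645) + (0.569822)(-91) = 478.19 m.
1° of latitude spans 111000 m; at latitude φ, 1° of longitude spans that × cos φ = 75158.2 m, so Δλ = 478.19 / 75158.2 × 3600 = 22.905″.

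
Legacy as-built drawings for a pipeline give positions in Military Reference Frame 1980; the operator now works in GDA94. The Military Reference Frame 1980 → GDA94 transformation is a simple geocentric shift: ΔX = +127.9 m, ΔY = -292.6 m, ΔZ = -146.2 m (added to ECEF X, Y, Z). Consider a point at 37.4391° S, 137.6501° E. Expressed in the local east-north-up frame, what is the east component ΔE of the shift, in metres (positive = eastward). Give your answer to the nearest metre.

At φ = -37.4391°, λ = 137.6501°: sin φ = -0.607918, cos φ = 0.794000, sin λ = 0.673656, cos λ = -0.739045.
ΔE = −sin λ·ΔX + cos λ·ΔY = −(0.673656)·(127.9) + (-0.739045)·(-292.6) = 130.08 m.

ΔE = 130 m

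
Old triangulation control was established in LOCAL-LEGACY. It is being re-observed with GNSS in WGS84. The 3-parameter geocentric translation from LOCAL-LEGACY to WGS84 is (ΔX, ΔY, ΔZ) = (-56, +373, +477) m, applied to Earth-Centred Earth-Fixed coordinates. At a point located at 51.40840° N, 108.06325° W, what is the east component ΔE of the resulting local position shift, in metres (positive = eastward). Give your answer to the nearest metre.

ΔE = -169 m

At φ = 51.40840°, λ = -108.06325°: sin φ = 0.781612, cos φ = 0.623765, sin λ = -0.950715, cos λ = -0.310067.
ΔE = −sin λ·ΔX + cos λ·ΔY = −(-0.950715)·(-56) + (-0.310067)·(373) = -168.89 m.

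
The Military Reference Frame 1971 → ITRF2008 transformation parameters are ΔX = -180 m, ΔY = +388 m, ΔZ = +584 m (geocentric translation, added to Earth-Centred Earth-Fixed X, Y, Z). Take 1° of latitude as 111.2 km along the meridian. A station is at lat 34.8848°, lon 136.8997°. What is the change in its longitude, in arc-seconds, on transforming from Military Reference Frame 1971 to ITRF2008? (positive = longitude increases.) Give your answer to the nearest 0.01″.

Δλ = -6.33″

sin φ = 0.571928, cos φ = 0.820304, sin λ = 0.683278, cos λ = -0.730159.
East component: ΔE = −sin λ·ΔX + cos λ·ΔY = −(0.683278)(-180) + (-0.730159)(388) = -160.31 m.
1° of latitude spans 111200 m; at latitude φ, 1° of longitude spans that × cos φ = 91217.8 m, so Δλ = -160.31 / 91217.8 × 3600 = -6.327″.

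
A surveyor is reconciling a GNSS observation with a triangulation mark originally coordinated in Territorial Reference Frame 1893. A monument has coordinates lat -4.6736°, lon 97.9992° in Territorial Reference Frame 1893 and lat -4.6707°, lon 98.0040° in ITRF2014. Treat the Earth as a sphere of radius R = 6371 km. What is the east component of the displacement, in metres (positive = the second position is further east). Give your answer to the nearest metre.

ΔE = 532 m

Δφ = -4.6707° − -4.6736° = +0.0029°; Δλ = 98.0040° − 97.9992° = +0.0048°.
1° along a meridian = πR/180 = 111195 m.
ΔN = Δφ × 111195 = 322.5 m; ΔE = Δλ × 111195 × cos(-4.6736°) = +0.0048 × 111195 × 0.996675 = 532.0 m.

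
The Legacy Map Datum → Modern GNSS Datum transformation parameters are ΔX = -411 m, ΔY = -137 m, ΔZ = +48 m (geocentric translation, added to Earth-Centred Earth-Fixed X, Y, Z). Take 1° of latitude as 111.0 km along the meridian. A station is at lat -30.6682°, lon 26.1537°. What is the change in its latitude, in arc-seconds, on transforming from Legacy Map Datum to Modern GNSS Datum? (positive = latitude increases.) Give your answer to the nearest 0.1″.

Δφ = -5.8″

sin φ = -0.510066, cos φ = 0.860135, sin λ = 0.440781, cos λ = 0.897615.
North component: ΔN = −sin φ cos λ·ΔX − sin φ sin λ·ΔY + cos φ·ΔZ = −(-0.510066)(0.897615)(-411) − (-0.510066)(0.440781)(-137) + (0.860135)(48) = -177.69 m.
1° of latitude spans 111000 m, so Δφ = -177.69 / 111000 × 3600 = -5.763″.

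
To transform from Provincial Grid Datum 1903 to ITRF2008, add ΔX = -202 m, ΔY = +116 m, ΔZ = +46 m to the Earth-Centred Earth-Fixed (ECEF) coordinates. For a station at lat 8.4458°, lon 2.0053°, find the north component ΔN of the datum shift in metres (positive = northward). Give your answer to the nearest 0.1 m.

The local north axis is (−sin φ cos λ, −sin φ sin λ, cos φ), giving ΔN = 29.650 − 0.596 + 45.501 = 74.56 m.

ΔN = 74.6 m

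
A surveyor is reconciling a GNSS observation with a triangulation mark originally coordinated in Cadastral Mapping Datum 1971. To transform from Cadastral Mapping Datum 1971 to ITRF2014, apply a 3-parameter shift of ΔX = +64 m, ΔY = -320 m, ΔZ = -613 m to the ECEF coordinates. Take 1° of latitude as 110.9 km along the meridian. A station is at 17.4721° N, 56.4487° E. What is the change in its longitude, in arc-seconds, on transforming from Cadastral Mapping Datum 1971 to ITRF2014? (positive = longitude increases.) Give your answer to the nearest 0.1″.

sin φ = 0.300241, cos φ = 0.953863, sin λ = 0.833391, cos λ = 0.552683.
East component: ΔE = −sin λ·ΔX + cos λ·ΔY = −(0.833391)(64) + (0.552683)(-320) = -230.20 m.
1° of latitude spans 110900 m; at latitude φ, 1° of longitude spans that × cos φ = 105783.4 m, so Δλ = -230.20 / 105783.4 × 3600 = -7.834″.

Δλ = -7.8″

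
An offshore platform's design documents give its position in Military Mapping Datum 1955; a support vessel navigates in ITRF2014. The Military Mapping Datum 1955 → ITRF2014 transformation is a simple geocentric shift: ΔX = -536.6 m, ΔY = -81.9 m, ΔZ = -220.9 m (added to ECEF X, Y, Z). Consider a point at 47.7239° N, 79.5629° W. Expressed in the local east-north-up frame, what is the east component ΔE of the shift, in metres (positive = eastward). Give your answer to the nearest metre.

The local east axis at (φ, λ) is (−sin λ, cos λ, 0), so ΔE = −sin(-79.5629°)·(-536.6) + cos(-79.5629°)·(-81.9) = -542.56 m.

ΔE = -543 m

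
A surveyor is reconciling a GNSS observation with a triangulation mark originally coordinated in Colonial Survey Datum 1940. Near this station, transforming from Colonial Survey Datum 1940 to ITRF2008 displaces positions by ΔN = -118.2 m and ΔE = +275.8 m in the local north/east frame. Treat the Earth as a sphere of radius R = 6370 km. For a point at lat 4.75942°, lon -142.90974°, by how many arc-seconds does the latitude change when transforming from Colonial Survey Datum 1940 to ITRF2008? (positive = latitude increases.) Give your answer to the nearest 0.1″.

Δφ = -3.8″

On a sphere of radius R, 1 rad of latitude = R, so Δφ = ΔN / R = -118.2 / 6370000 = -1.8556e-05 rad = -3.827″.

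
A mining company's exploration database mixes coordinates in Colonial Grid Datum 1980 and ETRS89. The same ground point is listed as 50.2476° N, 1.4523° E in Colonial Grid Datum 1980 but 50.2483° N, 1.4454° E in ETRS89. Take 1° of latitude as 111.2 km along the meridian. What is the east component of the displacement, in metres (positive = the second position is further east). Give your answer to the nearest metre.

Δφ = 50.2483° − 50.2476° = +0.0007°; Δλ = 1.4454° − 1.4523° = -0.0069°.
ΔN = Δφ × 111200 = 77.8 m; ΔE = Δλ × 111200 × cos(50.2476°) = -0.0069 × 111200 × 0.639471 = -490.7 m.

ΔE = -491 m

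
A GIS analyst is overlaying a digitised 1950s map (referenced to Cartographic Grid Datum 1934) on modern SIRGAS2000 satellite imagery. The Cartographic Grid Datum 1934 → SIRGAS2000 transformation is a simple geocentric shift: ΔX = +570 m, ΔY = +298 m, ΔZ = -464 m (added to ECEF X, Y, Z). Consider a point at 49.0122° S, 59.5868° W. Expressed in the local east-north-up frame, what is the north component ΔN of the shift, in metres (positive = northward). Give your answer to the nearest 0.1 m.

The local north axis is (−sin φ cos λ, −sin φ sin λ, cos φ), giving ΔN = 217.814 − 193.992 − 304.337 = -280.52 m.

ΔN = -280.5 m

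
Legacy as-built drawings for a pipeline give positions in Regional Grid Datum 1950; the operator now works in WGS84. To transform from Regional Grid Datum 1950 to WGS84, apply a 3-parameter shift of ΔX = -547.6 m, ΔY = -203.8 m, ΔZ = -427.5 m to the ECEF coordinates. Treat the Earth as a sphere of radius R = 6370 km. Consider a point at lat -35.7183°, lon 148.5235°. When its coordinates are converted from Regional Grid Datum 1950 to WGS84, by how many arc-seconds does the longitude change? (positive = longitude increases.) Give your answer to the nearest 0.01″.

sin φ = -0.583801, cos φ = 0.811897, sin λ = 0.522149, cos λ = -0.852854.
East component: ΔE = −sin λ·ΔX + cos λ·ΔY = −(0.522149)(-547.6) + (-0.852854)(-203.8) = 459.74 m.
1° of latitude spans πR/180 = 111177 m; at latitude φ, 1° of longitude spans that × cos φ = 90264.7 m, so Δλ = 459.74 / 90264.7 × 3600 = 18.336″.

Δλ = 18.34″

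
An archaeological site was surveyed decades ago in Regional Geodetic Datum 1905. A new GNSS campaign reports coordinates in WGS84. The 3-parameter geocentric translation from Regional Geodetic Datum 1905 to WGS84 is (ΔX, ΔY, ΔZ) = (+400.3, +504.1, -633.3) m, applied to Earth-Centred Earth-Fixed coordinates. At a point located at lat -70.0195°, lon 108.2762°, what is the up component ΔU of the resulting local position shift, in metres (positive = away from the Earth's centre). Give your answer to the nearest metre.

The local up (radial) axis is (cos φ cos λ, cos φ sin λ, sin φ), giving ΔU = -42.895 + 163.562 + 595.181 = 715.85 m.

ΔU = 716 m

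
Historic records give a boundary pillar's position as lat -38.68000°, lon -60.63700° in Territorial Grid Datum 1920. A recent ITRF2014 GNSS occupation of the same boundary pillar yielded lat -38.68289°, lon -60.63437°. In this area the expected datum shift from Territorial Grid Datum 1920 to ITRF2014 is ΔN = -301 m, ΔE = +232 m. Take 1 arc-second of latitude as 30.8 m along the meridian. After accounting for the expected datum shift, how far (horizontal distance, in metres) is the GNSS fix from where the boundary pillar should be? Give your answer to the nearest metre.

20 m

Observed coordinate differences: Δφ = -0.00289°, Δλ = +0.00263°.
Converting to metres (1° lat = 110880 m, cos φ = 0.780649): observed ΔN = -320.4 m, observed ΔE = 227.6 m.
Subtracting the expected shift leaves a residual of -320.4 − (-301) = -19.4 m north and 227.6 − (232) = -4.4 m east.
Residual distance = √((-19.4)² + (-4.4)²) = 19.9 m.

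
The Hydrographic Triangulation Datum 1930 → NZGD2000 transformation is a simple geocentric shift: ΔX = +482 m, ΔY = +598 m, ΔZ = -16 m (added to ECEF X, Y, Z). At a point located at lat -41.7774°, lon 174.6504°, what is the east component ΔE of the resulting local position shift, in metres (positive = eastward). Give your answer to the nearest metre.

The local east axis at (φ, λ) is (−sin λ, cos λ, 0), so ΔE = −sin(174.6504°)·482 + cos(174.6504°)·598 = -640.33 m.

ΔE = -640 m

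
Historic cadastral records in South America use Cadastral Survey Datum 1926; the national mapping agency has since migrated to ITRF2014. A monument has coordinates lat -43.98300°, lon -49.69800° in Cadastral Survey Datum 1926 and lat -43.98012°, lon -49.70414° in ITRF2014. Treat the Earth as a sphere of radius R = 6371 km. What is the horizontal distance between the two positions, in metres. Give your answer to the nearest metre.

586 m

Δφ = -43.98012° − -43.98300° = +0.00288°; Δλ = -49.70414° − -49.69800° = -0.00614°.
1° along a meridian = πR/180 = 111195 m.
ΔN = Δφ × 111195 = 320.2 m; ΔE = Δλ × 111195 × cos(-43.98300°) = -0.00614 × 111195 × 0.719546 = -491.3 m.
Distance = √(ΔE² + ΔN²) = √((-491.3)² + 320.2²) = 586.4 m.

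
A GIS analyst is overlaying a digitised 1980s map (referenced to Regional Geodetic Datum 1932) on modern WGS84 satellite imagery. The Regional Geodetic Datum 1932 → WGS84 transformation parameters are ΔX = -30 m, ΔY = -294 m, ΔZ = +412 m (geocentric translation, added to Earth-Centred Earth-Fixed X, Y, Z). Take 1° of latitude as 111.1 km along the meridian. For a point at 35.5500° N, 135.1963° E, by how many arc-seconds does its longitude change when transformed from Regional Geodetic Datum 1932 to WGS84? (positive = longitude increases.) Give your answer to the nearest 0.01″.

sin φ = 0.581413, cos φ = 0.813608, sin λ = 0.704680, cos λ = -0.709525.
East component: ΔE = −sin λ·ΔX + cos λ·ΔY = −(0.704680)(-30) + (-0.709525)(-294) = 229.74 m.
1° of latitude spans 111100 m; at latitude φ, 1° of longitude spans that × cos φ = 90391.9 m, so Δλ = 229.74 / 90391.9 × 3600 = 9.150″.

Δλ = 9.15″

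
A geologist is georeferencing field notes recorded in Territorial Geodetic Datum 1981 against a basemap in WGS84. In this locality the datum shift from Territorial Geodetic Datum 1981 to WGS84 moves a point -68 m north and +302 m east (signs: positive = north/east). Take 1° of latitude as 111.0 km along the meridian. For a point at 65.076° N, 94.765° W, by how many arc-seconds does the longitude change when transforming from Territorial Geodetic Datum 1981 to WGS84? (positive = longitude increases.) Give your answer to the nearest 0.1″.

Δλ = 23.2″

At latitude 65.076°, cos φ = 0.421416.
1° of longitude at this latitude = 111.0 × cos φ = 46.78 km, so Δλ = 302.0 / 46777.1 = 0.0064561° = 23.242″.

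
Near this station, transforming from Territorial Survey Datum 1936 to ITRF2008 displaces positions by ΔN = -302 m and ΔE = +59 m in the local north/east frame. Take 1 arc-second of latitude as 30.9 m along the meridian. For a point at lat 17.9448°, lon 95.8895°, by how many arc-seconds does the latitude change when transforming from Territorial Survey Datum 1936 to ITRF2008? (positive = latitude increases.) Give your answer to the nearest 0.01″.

Δφ = -9.77″

1″ of latitude = 30.90 m, so Δφ = -302.0 / 30.90 = -9.773″.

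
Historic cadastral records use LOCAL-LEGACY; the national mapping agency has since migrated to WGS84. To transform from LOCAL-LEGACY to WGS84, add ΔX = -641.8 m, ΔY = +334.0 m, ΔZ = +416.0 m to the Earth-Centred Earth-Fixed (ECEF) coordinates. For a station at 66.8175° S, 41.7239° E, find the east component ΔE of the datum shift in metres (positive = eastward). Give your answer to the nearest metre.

ΔE = 676 m

At φ = -66.8175°, λ = 41.7239°: sin φ = -0.919256, cos φ = 0.393661, sin λ = 0.665542, cos λ = 0.746361.
ΔE = −sin λ·ΔX + cos λ·ΔY = −(0.665542)·(-641.8) + (0.746361)·(334.0) = 676.43 m.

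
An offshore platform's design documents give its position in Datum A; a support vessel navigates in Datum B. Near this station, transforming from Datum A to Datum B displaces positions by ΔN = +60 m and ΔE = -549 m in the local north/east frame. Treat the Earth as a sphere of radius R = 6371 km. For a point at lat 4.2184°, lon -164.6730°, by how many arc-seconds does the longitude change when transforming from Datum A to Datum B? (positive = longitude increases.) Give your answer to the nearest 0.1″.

At latitude 4.2184°, cos φ = 0.997291.
One radian of longitude at latitude φ spans R cos φ, so Δλ = ΔE / (R cos φ) = -549.0 / (6371000 × 0.997291) = -8.6406e-05 rad = -17.822″.

Δλ = -17.8″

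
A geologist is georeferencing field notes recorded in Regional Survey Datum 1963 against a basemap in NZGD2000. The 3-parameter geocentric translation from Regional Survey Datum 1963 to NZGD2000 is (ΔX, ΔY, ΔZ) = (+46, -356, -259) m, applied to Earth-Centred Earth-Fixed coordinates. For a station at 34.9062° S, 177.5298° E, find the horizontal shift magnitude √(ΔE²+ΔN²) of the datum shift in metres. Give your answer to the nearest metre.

432 m

The local east axis at (φ, λ) is (−sin λ, cos λ, 0), so ΔE = −sin(177.5298°)·46 + cos(177.5298°)·(-356) = 353.69 m.
The local north axis is (−sin φ cos λ, −sin φ sin λ, cos φ), giving ΔN = -26.298 − 8.780 − 212.403 = -247.48 m.
Horizontal magnitude = √(ΔE² + ΔN²) = √(353.69² + (-247.48)²) = 431.67 m.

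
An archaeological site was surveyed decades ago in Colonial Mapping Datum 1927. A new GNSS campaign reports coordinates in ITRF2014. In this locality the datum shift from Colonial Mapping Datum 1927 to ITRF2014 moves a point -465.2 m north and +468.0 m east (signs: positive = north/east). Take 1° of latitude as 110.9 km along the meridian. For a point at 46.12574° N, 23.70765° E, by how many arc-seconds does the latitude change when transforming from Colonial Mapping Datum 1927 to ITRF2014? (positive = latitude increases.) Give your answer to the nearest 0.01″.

Δφ = -15.10″

1° of latitude = 110.9 km, so Δφ = -465.2 / 110900 = -0.0041948° = -15.101″.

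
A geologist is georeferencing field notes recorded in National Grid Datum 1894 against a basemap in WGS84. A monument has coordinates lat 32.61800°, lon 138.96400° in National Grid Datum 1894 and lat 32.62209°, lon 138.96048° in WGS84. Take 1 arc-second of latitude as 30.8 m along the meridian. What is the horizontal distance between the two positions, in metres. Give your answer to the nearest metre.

560 m

Δφ = 32.62209° − 32.61800° = +0.00409°; Δλ = 138.96048° − 138.96400° = -0.00352°.
1° of latitude = 3600 × 30.80 = 110880 m.
ΔN = Δφ × 110880 = 453.5 m; ΔE = Δλ × 110880 × cos(32.61800°) = -0.00352 × 110880 × 0.842283 = -328.7 m.
Distance = √(ΔE² + ΔN²) = √((-328.7)² + 453.5²) = 560.1 m.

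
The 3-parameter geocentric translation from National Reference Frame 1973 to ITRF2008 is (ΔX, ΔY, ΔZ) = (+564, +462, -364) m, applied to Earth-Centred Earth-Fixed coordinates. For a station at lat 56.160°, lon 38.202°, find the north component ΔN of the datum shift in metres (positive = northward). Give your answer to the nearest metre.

ΔN = -808 m

The local north axis is (−sin φ cos λ, −sin φ sin λ, cos φ), giving ΔN = -368.129 − 237.316 − 202.703 = -808.15 m.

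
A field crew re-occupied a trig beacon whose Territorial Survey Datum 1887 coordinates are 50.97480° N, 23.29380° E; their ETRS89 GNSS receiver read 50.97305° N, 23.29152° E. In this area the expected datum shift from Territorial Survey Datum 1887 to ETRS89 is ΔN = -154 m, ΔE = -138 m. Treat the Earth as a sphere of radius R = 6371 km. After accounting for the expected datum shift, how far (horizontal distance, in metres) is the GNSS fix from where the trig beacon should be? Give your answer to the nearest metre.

Observed coordinate differences: Δφ = -0.00175°, Δλ = -0.00228°.
Converting to metres (1° lat = 111195 m, cos φ = 0.629662): observed ΔN = -194.6 m, observed ΔE = -159.6 m.
Subtracting the expected shift leaves a residual of -194.6 − (-154) = -40.6 m north and -159.6 − (-138) = -21.6 m east.
Residual distance = √((-40.6)² + (-21.6)²) = 46.0 m.

46 m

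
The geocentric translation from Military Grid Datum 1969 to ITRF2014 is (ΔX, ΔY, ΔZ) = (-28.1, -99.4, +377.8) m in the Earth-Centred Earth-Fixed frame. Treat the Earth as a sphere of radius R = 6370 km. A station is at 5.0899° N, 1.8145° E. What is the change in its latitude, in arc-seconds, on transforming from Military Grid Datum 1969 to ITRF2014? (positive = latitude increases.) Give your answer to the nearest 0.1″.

sin φ = 0.088719, cos φ = 0.996057, sin λ = 0.031664, cos λ = 0.999499.
North component: ΔN = −sin φ cos λ·ΔX − sin φ sin λ·ΔY + cos φ·ΔZ = −(0.088719)(0.999499)(-28.1) − (0.088719)(0.031664)(-99.4) + (0.996057)(377.8) = 379.08 m.
1° of latitude spans πR/180 = 111177 m, so Δφ = 379.08 / 111177 × 3600 = 12.275″.

Δφ = 12.3″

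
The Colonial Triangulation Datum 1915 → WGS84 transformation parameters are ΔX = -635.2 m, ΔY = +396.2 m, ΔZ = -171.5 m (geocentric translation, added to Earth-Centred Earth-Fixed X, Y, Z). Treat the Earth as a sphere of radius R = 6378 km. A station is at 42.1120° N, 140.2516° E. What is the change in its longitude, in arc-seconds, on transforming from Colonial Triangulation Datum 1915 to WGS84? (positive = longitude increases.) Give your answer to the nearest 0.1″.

sin φ = 0.670582, cos φ = 0.741835, sin λ = 0.639418, cos λ = -0.768860.
East component: ΔE = −sin λ·ΔX + cos λ·ΔY = −(0.639418)(-635.2) + (-0.768860)(396.2) = 101.54 m.
1° of latitude spans πR/180 = 111317 m; at latitude φ, 1° of longitude spans that × cos φ = 82579.0 m, so Δλ = 101.54 / 82579.0 × 3600 = 4.426″.

Δλ = 4.4″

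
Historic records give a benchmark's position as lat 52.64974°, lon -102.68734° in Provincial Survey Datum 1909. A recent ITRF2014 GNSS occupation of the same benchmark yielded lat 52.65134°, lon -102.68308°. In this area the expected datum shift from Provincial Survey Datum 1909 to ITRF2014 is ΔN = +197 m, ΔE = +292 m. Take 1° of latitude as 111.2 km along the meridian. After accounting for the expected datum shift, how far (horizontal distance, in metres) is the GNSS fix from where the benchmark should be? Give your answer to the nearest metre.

20 m

Observed coordinate differences: Δφ = +0.00160°, Δλ = +0.00426°.
Converting to metres (1° lat = 111200 m, cos φ = 0.606686): observed ΔN = 177.9 m, observed ΔE = 287.4 m.
Subtracting the expected shift leaves a residual of 177.9 − (197) = -19.1 m north and 287.4 − (292) = -4.6 m east.
Residual distance = √((-19.1)² + (-4.6)²) = 19.6 m.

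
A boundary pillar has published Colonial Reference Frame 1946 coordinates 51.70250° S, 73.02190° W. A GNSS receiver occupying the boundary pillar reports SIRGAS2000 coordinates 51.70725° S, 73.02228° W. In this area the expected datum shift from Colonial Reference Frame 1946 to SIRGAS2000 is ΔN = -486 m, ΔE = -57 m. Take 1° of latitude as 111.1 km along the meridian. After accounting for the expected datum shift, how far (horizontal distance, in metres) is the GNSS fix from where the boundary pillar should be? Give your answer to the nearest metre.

Observed coordinate differences: Δφ = -0.00475°, Δλ = -0.00038°.
Converting to metres (1° lat = 111100 m, cos φ = 0.619745): observed ΔN = -527.7 m, observed ΔE = -26.2 m.
Subtracting the expected shift leaves a residual of -527.7 − (-486) = -41.7 m north and -26.2 − (-57) = 30.8 m east.
Residual distance = √((-41.7)² + 30.8²) = 51.9 m.

52 m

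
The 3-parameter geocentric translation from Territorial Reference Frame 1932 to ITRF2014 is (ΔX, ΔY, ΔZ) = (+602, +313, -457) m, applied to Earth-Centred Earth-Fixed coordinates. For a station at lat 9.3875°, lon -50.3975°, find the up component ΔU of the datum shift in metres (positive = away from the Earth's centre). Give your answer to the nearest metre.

ΔU = 66 m

At φ = 9.3875°, λ = -50.3975°: sin φ = 0.163111, cos φ = 0.986608, sin λ = -0.770485, cos λ = 0.637458.
ΔU = cos φ cos λ·ΔX + cos φ sin λ·ΔY + sin φ·ΔZ = (0.986608)(0.637458)(602) + (0.986608)(-0.770485)(313) + (0.163111)(-457) = 66.14 m.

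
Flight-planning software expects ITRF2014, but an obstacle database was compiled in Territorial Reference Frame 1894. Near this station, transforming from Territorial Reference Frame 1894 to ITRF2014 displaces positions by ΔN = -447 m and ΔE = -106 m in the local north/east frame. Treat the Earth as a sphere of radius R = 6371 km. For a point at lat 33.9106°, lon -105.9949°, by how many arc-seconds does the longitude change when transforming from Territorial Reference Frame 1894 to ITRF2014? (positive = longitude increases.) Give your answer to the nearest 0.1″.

Δλ = -4.1″

At latitude 33.9106°, cos φ = 0.829909.
One radian of longitude at latitude φ spans R cos φ, so Δλ = ΔE / (R cos φ) = -106.0 / (6371000 × 0.829909) = -2.0048e-05 rad = -4.135″.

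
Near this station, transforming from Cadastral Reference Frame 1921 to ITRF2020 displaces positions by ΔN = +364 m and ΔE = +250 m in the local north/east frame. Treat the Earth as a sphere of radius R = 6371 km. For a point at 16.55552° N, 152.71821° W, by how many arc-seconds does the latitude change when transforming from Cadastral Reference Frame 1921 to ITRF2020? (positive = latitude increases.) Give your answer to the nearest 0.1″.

On a sphere of radius R, 1 rad of latitude = R, so Δφ = ΔN / R = 364.0 / 6371000 = 5.7134e-05 rad = 11.785″.

Δφ = 11.8″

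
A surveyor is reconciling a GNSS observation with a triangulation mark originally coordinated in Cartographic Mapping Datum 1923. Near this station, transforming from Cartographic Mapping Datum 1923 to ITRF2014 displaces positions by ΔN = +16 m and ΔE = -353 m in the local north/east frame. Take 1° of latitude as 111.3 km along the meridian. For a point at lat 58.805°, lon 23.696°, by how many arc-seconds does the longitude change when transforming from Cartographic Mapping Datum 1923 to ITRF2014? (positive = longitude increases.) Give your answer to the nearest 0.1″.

Δλ = -22.0″

At latitude 58.805°, cos φ = 0.517952.
1° of longitude at this latitude = 111.3 × cos φ = 57.65 km, so Δλ = -353.0 / 57648.1 = -0.0061234° = -22.044″.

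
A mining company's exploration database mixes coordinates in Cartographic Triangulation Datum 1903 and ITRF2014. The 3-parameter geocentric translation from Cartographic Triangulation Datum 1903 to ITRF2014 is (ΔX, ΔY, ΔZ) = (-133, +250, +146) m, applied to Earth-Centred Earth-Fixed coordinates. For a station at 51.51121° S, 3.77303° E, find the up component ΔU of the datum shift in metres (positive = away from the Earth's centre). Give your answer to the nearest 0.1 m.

At φ = -51.51121°, λ = 3.77303°: sin φ = -0.782730, cos φ = 0.622362, sin λ = 0.065804, cos λ = 0.997833.
ΔU = cos φ cos λ·ΔX + cos φ sin λ·ΔY + sin φ·ΔZ = (0.622362)(0.997833)(-133) + (0.622362)(0.065804)(250) + (-0.782730)(146) = -186.63 m.

ΔU = -186.6 m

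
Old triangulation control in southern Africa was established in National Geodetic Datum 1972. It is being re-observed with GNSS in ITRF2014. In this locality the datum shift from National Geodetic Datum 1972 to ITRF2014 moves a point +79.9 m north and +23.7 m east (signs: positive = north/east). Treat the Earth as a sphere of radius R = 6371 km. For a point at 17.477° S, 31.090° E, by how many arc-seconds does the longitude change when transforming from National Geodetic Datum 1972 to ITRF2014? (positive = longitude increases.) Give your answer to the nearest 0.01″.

Δλ = 0.80″

At latitude -17.477°, cos φ = 0.953838.
One radian of longitude at latitude φ spans R cos φ, so Δλ = ΔE / (R cos φ) = 23.7 / (6371000 × 0.953838) = 3.9000e-06 rad = 0.804″.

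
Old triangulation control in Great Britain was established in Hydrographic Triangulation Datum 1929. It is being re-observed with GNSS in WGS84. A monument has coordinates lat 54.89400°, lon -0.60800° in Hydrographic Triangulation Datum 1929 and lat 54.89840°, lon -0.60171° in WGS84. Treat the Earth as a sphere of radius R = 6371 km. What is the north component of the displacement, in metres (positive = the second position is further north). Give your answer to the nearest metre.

ΔN = 489 m

Δφ = 54.89840° − 54.89400° = +0.00440°; Δλ = -0.60171° − -0.60800° = +0.00629°.
1° along a meridian = πR/180 = 111195 m.
ΔN = Δφ × 111195 = 489.3 m; ΔE = Δλ × 111195 × cos(54.89400°) = +0.00629 × 111195 × 0.575091 = 402.2 m.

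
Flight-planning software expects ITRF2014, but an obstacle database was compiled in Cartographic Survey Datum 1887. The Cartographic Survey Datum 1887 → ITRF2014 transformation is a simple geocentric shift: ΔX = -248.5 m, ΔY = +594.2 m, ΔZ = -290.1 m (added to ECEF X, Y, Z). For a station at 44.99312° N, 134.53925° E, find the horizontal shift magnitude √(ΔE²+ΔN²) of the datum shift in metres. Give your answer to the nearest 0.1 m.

At φ = 44.99312°, λ = 134.53925°: sin φ = 0.707022, cos φ = 0.707192, sin λ = 0.712770, cos λ = -0.701398.
ΔE = −sin λ·ΔX + cos λ·ΔY = −(0.712770)·(-248.5) + (-0.701398)·(594.2) = -239.65 m.
ΔN = −sin φ cos λ·ΔX − sin φ sin λ·ΔY + cos φ·ΔZ = −(0.707022)(-0.701398)(-248.5) − (0.707022)(0.712770)(594.2) + (0.707192)(-290.1) = -627.83 m.
Horizontal magnitude = √(ΔE² + ΔN²) = √((-239.65)² + (-627.83)²) = 672.01 m.

672.0 m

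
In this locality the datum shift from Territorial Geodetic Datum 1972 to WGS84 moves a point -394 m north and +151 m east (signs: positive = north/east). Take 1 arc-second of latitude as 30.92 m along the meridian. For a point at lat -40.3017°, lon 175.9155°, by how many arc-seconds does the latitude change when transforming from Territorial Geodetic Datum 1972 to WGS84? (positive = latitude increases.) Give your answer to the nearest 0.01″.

1″ of latitude = 30.92 m, so Δφ = -394.0 / 30.92 = -12.743″.

Δφ = -12.74″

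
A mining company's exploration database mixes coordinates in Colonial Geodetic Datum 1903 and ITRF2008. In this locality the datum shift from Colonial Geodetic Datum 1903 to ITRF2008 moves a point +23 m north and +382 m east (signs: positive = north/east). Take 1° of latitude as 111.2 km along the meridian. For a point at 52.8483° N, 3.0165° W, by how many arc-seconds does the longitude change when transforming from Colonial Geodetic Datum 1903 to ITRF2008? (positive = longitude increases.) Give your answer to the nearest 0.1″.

At latitude 52.8483°, cos φ = 0.603927.
1° of longitude at this latitude = 111.2 × cos φ = 67.16 km, so Δλ = 382.0 / 67156.7 = 0.0056882° = 20.477″.

Δλ = 20.5″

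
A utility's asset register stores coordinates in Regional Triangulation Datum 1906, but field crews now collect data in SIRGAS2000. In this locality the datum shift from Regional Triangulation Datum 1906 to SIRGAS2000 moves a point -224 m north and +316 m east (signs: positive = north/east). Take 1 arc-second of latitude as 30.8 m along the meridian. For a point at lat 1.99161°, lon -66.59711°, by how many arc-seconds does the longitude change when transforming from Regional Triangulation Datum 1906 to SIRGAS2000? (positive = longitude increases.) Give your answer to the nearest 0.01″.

Δλ = 10.27″

At latitude 1.99161°, cos φ = 0.999396.
1″ of longitude at this latitude = 30.80 × cos φ = 30.7814 m, so Δλ = 316.0 / 30.7814 = 10.266″.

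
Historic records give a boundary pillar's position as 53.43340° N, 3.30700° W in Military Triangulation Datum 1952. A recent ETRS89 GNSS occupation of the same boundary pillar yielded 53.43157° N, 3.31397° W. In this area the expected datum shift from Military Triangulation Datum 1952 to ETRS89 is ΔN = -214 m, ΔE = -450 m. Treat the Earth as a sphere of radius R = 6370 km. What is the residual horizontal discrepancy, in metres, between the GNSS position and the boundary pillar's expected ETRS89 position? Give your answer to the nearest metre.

Observed coordinate differences: Δφ = -0.00183°, Δλ = -0.00697°.
Converting to metres (1° lat = 111177 m, cos φ = 0.595757): observed ΔN = -203.5 m, observed ΔE = -461.7 m.
Subtracting the expected shift leaves a residual of -203.5 − (-214) = 10.5 m north and -461.7 − (-450) = -11.7 m east.
Residual distance = √(10.5² + (-11.7)²) = 15.7 m.

16 m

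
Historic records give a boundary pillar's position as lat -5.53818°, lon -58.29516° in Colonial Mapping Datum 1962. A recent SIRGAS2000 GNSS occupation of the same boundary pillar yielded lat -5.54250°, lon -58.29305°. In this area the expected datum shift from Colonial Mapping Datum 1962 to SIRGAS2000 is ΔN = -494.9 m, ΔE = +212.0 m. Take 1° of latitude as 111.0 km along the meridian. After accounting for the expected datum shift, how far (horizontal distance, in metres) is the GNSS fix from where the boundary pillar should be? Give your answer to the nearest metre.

Observed coordinate differences: Δφ = -0.00432°, Δλ = +0.00211°.
Converting to metres (1° lat = 111000 m, cos φ = 0.995332): observed ΔN = -479.5 m, observed ΔE = 233.1 m.
Subtracting the expected shift leaves a residual of -479.5 − (-494.9) = 15.4 m north and 233.1 − (212.0) = 21.1 m east.
Residual distance = √(15.4² + 21.1²) = 26.1 m.

26 m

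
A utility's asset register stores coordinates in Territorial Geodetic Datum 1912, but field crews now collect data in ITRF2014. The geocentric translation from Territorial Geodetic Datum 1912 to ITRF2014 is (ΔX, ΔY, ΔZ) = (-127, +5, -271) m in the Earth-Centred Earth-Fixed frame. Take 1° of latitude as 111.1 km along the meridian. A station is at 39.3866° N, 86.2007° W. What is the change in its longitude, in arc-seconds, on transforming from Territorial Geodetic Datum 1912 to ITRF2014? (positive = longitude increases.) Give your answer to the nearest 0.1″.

sin φ = 0.634550, cos φ = 0.772882, sin λ = -0.997802, cos λ = 0.066262.
East component: ΔE = −sin λ·ΔX + cos λ·ΔY = −(-0.997802)(-127) + (0.066262)(5) = -126.39 m.
1° of latitude spans 111100 m; at latitude φ, 1° of longitude spans that × cos φ = 85867.2 m, so Δλ = -126.39 / 85867.2 × 3600 = -5.299″.

Δλ = -5.3″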